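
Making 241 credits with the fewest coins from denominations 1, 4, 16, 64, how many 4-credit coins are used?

0

Greedy: take as many of the largest coin as possible, then repeat with the remainder.
241 = 3×64 + 3×16 + 1×1
Count of 4: 0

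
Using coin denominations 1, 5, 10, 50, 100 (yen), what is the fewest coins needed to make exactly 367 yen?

Greedy: take as many of the largest coin as possible, then repeat with the remainder.
367 = 3×100 + 1×50 + 1×10 + 1×5 + 2×1
Total coins = 3 + 1 + 1 + 1 + 2 = 8

8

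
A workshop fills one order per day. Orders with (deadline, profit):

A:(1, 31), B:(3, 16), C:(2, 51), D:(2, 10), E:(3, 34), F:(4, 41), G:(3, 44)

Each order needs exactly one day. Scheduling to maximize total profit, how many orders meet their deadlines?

Sort by profit descending; place each in the latest free slot ≤ its deadline.
Profit order: C=51 G=44 F=41 E=34 A=31 B=16 D=10
Assign: C→slot 2, G→slot 3, F→slot 4, E→slot 1, A skipped, B skipped, D skipped.
Slots: [1:E] [2:C] [3:G] [4:F]
4 of 7 scheduled.

4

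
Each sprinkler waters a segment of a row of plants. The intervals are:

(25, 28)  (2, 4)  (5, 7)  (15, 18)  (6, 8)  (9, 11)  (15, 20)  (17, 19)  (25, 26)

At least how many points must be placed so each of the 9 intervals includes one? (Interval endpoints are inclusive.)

5

Sorted: [2,4] [5,7] [6,8] [9,11] [15,18] [17,19] [15,20] [25,26] [25,28]
{[2,4]} hit by 4; {[5,7],[6,8]} hit by 7; {[9,11]} hit by 11; {[15,18],[17,19],[15,20]} hit by 18; {[25,26],[25,28]} hit by 26.
Points: 4, 7, 11, 18, 26 (5 total).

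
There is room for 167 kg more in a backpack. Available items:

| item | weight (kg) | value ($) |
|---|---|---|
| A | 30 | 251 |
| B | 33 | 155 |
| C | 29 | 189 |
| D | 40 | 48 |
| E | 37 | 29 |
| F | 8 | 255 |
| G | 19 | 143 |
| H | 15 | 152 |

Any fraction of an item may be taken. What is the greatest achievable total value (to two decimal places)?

1184.60

Order: F (255/8=31.88) > H (152/15=10.13) > A (251/30=8.37) > G (143/19=7.53) > C (189/29=6.52) > B (155/33=4.70) > D (48/40=1.20) > E (29/37=0.78)
Fill: take F (8 @ 255) → take H (15 @ 152) → take A (30 @ 251) → take G (19 @ 143) → take C (29 @ 189) → take B (33 @ 155) → take 33/40 of D → 39.60; 167/167 used.
Total value = 1184.60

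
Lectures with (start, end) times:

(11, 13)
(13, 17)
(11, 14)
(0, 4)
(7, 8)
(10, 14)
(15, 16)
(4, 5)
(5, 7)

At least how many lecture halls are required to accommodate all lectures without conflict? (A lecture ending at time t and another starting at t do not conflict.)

starts: [0, 4, 5, 7, 10, 11, 11, 13, 15]
ends:   [4, 5, 7, 8, 13, 14, 14, 16, 17]
s0→1 e4→0 s4→1 e5→0 s5→1 e7→0 s7→1 e8→0 s10→1 s11→2 s11→3  — peak 3.

3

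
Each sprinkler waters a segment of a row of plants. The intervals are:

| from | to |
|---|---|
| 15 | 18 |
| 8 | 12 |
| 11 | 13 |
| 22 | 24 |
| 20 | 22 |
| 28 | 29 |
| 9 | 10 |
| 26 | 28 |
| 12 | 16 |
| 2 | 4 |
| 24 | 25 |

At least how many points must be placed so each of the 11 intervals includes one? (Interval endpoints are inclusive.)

Sorted: [2,4] [9,10] [8,12] [11,13] [12,16] [15,18] [20,22] [22,24] [24,25] [26,28] [28,29]
{[2,4]} hit by 4; {[9,10],[8,12]} hit by 10; {[11,13],[12,16]} hit by 13; {[15,18]} hit by 18; {[20,22],[22,24]} hit by 22; {[24,25]} hit by 25; {[26,28],[28,29]} hit by 28.
Points: 4, 10, 13, 18, 22, 25, 28 (7 total).

7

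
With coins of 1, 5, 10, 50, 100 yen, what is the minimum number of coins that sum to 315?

Greedy: take as many of the largest coin as possible, then repeat with the remainder.
315 − 3×100→15 − 1×10→5 − 1×5→0
Total coins = 3 + 1 + 1 = 5

5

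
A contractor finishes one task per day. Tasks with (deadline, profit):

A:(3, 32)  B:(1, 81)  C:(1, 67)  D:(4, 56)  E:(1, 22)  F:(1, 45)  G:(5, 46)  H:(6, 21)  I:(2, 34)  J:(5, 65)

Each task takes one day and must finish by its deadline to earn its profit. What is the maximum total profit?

Sort by profit descending; place each in the latest free slot ≤ its deadline.
By profit: B(d1,81), C(d1,67), J(d5,65), D(d4,56), G(d5,46), F(d1,45), I(d2,34), A(d3,32), E(d1,22), H(d6,21)
B→slot 1; C skipped; J→slot 5; D→slot 4; G→slot 3; F skipped; I→slot 2; A skipped; E skipped; H→slot 6.
Profit = 81 + 34 + 46 + 56 + 65 + 21 = 303

303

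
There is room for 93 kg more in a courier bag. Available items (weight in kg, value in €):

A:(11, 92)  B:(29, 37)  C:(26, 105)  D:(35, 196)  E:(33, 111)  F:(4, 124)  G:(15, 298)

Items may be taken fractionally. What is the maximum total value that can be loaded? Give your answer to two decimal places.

Sort by value per unit weight and fill in that order.
Order: F (124/4=31.00) > G (298/15=19.87) > A (92/11=8.36) > D (196/35=5.60) > C (105/26=4.04) > E (111/33=3.36) > B (37/29=1.28)
Fill: take F (4 @ 124) → take G (15 @ 298) → take A (11 @ 92) → take D (35 @ 196) → take C (26 @ 105) → take 2/33 of E → 6.73; 93/93 used.
Total value = 821.73

821.73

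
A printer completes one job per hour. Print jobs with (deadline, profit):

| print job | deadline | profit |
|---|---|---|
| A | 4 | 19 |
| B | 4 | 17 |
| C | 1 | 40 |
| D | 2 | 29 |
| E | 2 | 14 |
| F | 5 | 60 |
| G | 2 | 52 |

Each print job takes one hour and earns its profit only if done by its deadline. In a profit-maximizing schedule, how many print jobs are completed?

5

Take jobs in profit order; each goes to the latest open slot no later than its deadline.
Profit order: F=60 G=52 C=40 D=29 A=19 B=17 E=14
Assign: F→slot 5, G→slot 2, C→slot 1, D skipped, A→slot 4, B→slot 3, E skipped.
Slots: [1:C] [2:G] [3:B] [4:A] [5:F]
5 of 7 scheduled.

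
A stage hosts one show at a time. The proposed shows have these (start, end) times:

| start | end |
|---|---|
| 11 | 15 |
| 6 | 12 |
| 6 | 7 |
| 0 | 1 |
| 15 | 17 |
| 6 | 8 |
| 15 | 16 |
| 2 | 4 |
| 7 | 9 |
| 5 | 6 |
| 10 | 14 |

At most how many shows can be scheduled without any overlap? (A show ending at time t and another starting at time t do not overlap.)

7

Greedy by earliest finish: after sorting by end time, pick each interval compatible with the last pick.
Sorted by end: (0,1)  (2,4)  (5,6)  (6,7)  (6,8)  (7,9)  (6,12)  (10,14)  (11,15)  (15,16)  (15,17)
take (0,1); take (2,4); take (5,6); take (6,7); take (7,9); take (10,14); take (15,16).
Selected 7 shows.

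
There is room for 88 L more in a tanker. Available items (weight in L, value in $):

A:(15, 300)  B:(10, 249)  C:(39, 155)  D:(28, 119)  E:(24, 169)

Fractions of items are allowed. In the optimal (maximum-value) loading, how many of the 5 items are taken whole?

Order: B (249/10=24.90) > A (300/15=20.00) > E (169/24=7.04) > D (119/28=4.25) > C (155/39=3.97)
Fill: take B (10 @ 249) → take A (15 @ 300) → take E (24 @ 169) → take D (28 @ 119) → take 11/39 of C → 43.72; 88/88 used.
4 item(s) taken whole; one partial (take 11/39 of C).

4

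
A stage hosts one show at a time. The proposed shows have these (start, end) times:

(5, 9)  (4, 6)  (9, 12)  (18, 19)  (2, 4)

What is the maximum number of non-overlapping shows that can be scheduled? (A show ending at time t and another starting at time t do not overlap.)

4

Sorted by end: (2,4)  (4,6)  (5,9)  (9,12)  (18,19)
take (2,4); take (4,6); skip (5,9); take (9,12); take (18,19).
Selected 4 shows.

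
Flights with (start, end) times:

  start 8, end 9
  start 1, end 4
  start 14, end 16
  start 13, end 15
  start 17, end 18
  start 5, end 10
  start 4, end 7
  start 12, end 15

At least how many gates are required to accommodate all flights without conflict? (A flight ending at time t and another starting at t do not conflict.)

3

Count concurrent intervals with a sweep; the peak is the room count.
starts: [1, 4, 5, 8, 12, 13, 14, 17]
ends:   [4, 7, 9, 10, 15, 15, 16, 18]
s1→1 e4→0 s4→1 s5→2 e7→1 s8→2 e9→1 e10→0 s12→1 s13→2 s14→3  — peak 3.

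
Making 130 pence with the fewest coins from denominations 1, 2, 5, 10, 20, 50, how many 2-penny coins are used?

0

Greedy: take as many of the largest coin as possible, then repeat with the remainder.
130 − 2×50→30 − 1×20→10 − 1×10→0
Count of 2: 0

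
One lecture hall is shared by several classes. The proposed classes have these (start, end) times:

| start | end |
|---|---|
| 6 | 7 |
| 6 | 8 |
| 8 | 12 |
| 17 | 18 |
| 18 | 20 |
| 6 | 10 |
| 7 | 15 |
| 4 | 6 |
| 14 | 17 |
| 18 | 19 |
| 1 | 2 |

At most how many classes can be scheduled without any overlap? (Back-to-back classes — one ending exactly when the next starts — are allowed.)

7

Sort by end time and greedily take each interval whose start is ≥ the last chosen end.
Sorted by end: (1,2)  (4,6)  (6,7)  (6,8)  (6,10)  (8,12)  (7,15)  (14,17)  (17,18)  (18,19)  (18,20)
take (1,2); take (4,6); take (6,7); take (8,12); skip (7,15); take (14,17); take (17,18); take (18,19); skip (18,20).
Selected 7 classes.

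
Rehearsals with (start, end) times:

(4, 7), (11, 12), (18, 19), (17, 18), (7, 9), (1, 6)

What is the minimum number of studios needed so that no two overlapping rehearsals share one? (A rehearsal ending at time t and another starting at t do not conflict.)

2

The answer is the maximum number of intervals overlapping at any instant.
starts: [1, 4, 7, 11, 17, 18]
ends:   [6, 7, 9, 12, 18, 19]
s1→1 s4→2  — peak 2.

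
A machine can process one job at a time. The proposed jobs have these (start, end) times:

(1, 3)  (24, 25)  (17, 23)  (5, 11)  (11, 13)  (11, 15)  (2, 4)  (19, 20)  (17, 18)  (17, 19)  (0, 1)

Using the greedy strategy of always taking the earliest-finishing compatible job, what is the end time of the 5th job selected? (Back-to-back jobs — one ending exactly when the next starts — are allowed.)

Greedy by earliest finish: after sorting by end time, pick each interval compatible with the last pick.
By end time: (0,1), (1,3), (2,4), (5,11), (11,13), (11,15), (17,18), (17,19), (19,20), (17,23), (24,25).
Pick (0,1); next start ≥ 1 → (1,3); next start ≥ 3 → (5,11); next start ≥ 11 → (11,13); next start ≥ 13 → (17,18); next start ≥ 18 → (19,20); next start ≥ 20 → (24,25).
Selected: (0,1) (1,3) (5,11) (11,13) (17,18) (19,20) (24,25)

18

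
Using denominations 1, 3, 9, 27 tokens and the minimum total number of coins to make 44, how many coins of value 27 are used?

1

Greedy: take as many of the largest coin as possible, then repeat with the remainder.
44 − 1×27→17 − 1×9→8 − 2×3→2 − 2×1→0
Count of 27: 1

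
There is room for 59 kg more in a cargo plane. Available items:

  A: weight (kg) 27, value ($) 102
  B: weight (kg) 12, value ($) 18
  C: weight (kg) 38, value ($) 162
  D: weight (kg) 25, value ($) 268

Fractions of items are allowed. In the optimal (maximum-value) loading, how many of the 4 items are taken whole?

Sort by value per unit weight and fill in that order.
Ratios (sorted): D 10.72, C 4.26, A 3.78, B 1.50
take D (25 @ 268); take 34/38 of C → 144.95. Capacity used 59/59.
1 item(s) taken whole; one partial (take 34/38 of C).

1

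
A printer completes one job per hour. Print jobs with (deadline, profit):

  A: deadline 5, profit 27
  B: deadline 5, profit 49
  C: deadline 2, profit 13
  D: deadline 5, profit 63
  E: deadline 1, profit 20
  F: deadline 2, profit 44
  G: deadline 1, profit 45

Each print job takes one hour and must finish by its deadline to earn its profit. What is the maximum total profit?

228

By profit: D(d5,63), B(d5,49), G(d1,45), F(d2,44), A(d5,27), E(d1,20), C(d2,13)
D→slot 5; B→slot 4; G→slot 1; F→slot 2; A→slot 3; E skipped; C skipped.
Profit = 45 + 44 + 27 + 49 + 63 = 228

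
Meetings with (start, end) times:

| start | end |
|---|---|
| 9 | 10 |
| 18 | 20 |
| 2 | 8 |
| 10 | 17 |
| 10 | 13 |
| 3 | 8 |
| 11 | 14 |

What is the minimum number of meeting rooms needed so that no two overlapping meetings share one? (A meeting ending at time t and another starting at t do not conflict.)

3

Events (time:±→running): 2:+→1 3:+→2 8:-→1 8:-→0 9:+→1 10:-→0 10:+→1 10:+→2 11:+→3 … peak 3.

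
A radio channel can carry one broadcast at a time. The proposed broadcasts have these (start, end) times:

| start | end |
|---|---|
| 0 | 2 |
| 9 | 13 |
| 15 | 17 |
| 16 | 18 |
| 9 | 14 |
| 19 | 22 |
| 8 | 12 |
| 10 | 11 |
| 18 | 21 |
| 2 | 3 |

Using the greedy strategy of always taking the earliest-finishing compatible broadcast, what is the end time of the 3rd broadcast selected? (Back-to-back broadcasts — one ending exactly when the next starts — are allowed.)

By end time: (0,2), (2,3), (10,11), (8,12), (9,13), (9,14), (15,17), (16,18), (18,21), (19,22).
Pick (0,2); next start ≥ 2 → (2,3); next start ≥ 3 → (10,11); next start ≥ 11 → (15,17); next start ≥ 17 → (18,21).
Selected: (0,2) (2,3) (10,11) (15,17) (18,21)

11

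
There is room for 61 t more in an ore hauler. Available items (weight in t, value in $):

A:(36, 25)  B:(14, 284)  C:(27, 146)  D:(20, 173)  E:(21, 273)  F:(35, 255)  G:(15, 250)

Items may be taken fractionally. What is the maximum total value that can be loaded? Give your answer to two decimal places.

902.15

Sort by value per unit weight and fill in that order.
Ratios (sorted): B 20.29, G 16.67, E 13.00, D 8.65, F 7.29, C 5.41, A 0.69
take B (14 @ 284); take G (15 @ 250); take E (21 @ 273); take 11/20 of D → 95.15. Capacity used 61/61.
Total value = 902.15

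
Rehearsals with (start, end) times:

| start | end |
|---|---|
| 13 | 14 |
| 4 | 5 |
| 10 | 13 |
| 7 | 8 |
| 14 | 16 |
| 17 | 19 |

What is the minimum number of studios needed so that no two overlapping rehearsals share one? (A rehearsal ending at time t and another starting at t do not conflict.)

Events (time:±→running): 4:+→1 … peak 1.

1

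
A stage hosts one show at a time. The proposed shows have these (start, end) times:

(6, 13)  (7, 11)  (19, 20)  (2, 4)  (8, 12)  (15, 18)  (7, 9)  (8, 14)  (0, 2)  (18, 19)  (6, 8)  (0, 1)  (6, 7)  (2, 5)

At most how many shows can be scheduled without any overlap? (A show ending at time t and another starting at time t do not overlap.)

Sort by end time and greedily take each interval whose start is ≥ the last chosen end.
Sorted by end: (0,1)  (0,2)  (2,4)  (2,5)  (6,7)  (6,8)  (7,9)  (7,11)  (8,12)  (6,13)  (8,14)  (15,18)  (18,19)  (19,20)
take (0,1); take (2,4); take (6,7); take (7,9); skip (7,11); take (15,18); take (18,19); take (19,20).
Selected 7 shows.

7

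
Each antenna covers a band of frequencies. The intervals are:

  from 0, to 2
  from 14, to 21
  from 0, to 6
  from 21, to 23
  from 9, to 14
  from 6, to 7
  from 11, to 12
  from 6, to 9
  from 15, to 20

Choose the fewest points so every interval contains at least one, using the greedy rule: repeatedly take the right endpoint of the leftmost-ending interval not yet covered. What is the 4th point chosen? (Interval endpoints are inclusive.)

Process intervals by earliest right end; each time one isn't hit yet, stab at its right endpoint.
Sorted: [0,2] [0,6] [6,7] [6,9] [11,12] [9,14] [15,20] [14,21] [21,23]
{[0,2],[0,6]} hit by 2; {[6,7],[6,9]} hit by 7; {[11,12],[9,14]} hit by 12; {[15,20],[14,21]} hit by 20; {[21,23]} hit by 23.
Points: 2, 7, 12, 20, 23 (5 total).

20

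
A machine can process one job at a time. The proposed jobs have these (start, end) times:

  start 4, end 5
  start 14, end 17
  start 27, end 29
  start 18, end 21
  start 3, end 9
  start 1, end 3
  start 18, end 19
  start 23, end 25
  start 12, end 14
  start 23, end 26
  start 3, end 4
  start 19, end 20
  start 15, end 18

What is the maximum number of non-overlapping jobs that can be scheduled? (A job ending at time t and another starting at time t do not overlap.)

Order by finish time; keep every interval that doesn't clash with the previous kept one.
Sorted by end: (1,3)  (3,4)  (4,5)  (3,9)  (12,14)  (14,17)  (15,18)  (18,19)  (19,20)  (18,21)  (23,25)  (23,26)  (27,29)
take (1,3); take (3,4); take (4,5); skip (3,9); take (12,14); take (14,17); take (18,19); take (19,20); skip (18,21); take (23,25); skip (23,26); take (27,29).
Selected 9 jobs.

9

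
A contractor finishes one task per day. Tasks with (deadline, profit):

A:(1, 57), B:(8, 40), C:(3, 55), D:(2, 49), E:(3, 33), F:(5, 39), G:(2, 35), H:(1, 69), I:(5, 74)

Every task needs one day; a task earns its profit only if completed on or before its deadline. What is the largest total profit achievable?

Take jobs in profit order; each goes to the latest open slot no later than its deadline.
By profit: I(d5,74), H(d1,69), A(d1,57), C(d3,55), D(d2,49), B(d8,40), F(d5,39), G(d2,35), E(d3,33)
I→slot 5; H→slot 1; A skipped; C→slot 3; D→slot 2; B→slot 8; F→slot 4; G skipped; E skipped.
Profit = 69 + 49 + 55 + 39 + 74 + 40 = 326

326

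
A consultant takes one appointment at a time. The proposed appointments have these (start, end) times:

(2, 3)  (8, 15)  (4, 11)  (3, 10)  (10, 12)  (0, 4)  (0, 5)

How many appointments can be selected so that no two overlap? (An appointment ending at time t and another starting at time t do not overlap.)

3

Greedy by earliest finish: after sorting by end time, pick each interval compatible with the last pick.
Sorted by end: (2,3)  (0,4)  (0,5)  (3,10)  (4,11)  (10,12)  (8,15)
take (2,3); take (3,10); take (10,12); skip (8,15).
Selected 3 appointments.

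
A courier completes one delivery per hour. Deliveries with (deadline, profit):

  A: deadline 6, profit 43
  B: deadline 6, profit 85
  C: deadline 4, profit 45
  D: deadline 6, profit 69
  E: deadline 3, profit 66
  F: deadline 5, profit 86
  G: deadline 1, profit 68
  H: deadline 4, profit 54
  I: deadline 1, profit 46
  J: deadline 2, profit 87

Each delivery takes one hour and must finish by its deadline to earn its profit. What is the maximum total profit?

461

Sort by profit descending; place each in the latest free slot ≤ its deadline.
Profit order: J=87 F=86 B=85 D=69 G=68 E=66 H=54 I=46 C=45 A=43
Assign: J→slot 2, F→slot 5, B→slot 6, D→slot 4, G→slot 1, E→slot 3, H skipped, I skipped, C skipped, A skipped.
Slots: [1:G] [2:J] [3:E] [4:D] [5:F] [6:B]
Profit = 68 + 87 + 66 + 69 + 86 + 85 = 461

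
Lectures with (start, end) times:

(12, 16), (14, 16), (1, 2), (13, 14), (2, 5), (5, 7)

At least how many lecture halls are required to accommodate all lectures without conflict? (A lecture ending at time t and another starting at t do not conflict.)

Events (time:±→running): 1:+→1 2:-→0 2:+→1 5:-→0 5:+→1 7:-→0 12:+→1 13:+→2 … peak 2.

2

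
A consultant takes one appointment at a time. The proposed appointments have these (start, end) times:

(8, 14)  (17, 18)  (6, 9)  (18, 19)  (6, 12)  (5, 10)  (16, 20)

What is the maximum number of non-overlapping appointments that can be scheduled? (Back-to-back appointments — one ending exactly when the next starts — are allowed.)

3

By end time: (6,9), (5,10), (6,12), (8,14), (17,18), (18,19), (16,20).
Pick (6,9); next start ≥ 9 → (17,18); next start ≥ 18 → (18,19).
Selected 3 appointments.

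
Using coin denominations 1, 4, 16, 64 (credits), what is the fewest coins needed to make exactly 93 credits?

6

93 − 1×64→29 − 1×16→13 − 3×4→1 − 1×1→0
Total coins = 1 + 1 + 3 + 1 = 6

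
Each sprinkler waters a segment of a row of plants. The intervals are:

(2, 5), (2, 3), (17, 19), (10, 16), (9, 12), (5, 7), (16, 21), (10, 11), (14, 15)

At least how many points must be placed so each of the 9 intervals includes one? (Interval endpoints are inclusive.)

Process intervals by earliest right end; each time one isn't hit yet, stab at its right endpoint.
By right end: [2,3]  [2,5]  [5,7]  [10,11]  [9,12]  [14,15]  [10,16]  [17,19]  [16,21]
[2,3] uncovered → point at 3; [5,7] uncovered → point at 7; [10,11] uncovered → point at 11; [14,15] uncovered → point at 15; [17,19] uncovered → point at 19.
Points: 3, 7, 11, 15, 19 (5 total).

5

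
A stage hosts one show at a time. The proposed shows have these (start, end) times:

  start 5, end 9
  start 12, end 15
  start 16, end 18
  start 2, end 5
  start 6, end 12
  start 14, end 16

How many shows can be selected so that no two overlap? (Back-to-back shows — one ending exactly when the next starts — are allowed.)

Order by finish time; keep every interval that doesn't clash with the previous kept one.
Sorted by end: (2,5)  (5,9)  (6,12)  (12,15)  (14,16)  (16,18)
take (2,5); take (5,9); skip (6,12); take (12,15); take (16,18).
Selected 4 shows.

4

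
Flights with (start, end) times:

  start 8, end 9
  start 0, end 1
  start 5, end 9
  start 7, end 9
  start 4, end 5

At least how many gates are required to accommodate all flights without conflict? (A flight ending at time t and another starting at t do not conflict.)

3

Count concurrent intervals with a sweep; the peak is the room count.
Events (time:±→running): 0:+→1 1:-→0 4:+→1 5:-→0 5:+→1 7:+→2 8:+→3 … peak 3.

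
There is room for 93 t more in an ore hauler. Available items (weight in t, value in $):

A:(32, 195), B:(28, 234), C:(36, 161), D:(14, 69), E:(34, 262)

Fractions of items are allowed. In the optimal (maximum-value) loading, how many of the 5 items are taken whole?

2

Sort by value per unit weight and fill in that order.
Order: B (234/28=8.36) > E (262/34=7.71) > A (195/32=6.09) > D (69/14=4.93) > C (161/36=4.47)
Fill: take B (28 @ 234) → take E (34 @ 262) → take 31/32 of A → 188.91; 93/93 used.
2 item(s) taken whole; one partial (take 31/32 of A).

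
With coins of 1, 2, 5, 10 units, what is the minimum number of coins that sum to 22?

Greedy: take as many of the largest coin as possible, then repeat with the remainder.
22 = 2×10 + 1×2
Total coins = 2 + 1 = 3

3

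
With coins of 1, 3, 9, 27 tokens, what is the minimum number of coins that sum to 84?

Use the largest denomination that fits, subtract, and repeat.
84 = 3×27 + 1×3
Total coins = 3 + 1 = 4

4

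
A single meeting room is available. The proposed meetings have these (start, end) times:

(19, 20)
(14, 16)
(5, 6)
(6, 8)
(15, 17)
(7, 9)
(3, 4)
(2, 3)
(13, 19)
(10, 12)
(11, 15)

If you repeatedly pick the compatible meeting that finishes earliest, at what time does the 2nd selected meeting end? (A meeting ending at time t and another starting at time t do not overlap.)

4

Order by finish time; keep every interval that doesn't clash with the previous kept one.
By end time: (2,3), (3,4), (5,6), (6,8), (7,9), (10,12), (11,15), (14,16), (15,17), (13,19), (19,20).
Pick (2,3); next start ≥ 3 → (3,4); next start ≥ 4 → (5,6); next start ≥ 6 → (6,8); next start ≥ 8 → (10,12); next start ≥ 12 → (14,16); next start ≥ 16 → (19,20).
Selected: (2,3) (3,4) (5,6) (6,8) (10,12) (14,16) (19,20)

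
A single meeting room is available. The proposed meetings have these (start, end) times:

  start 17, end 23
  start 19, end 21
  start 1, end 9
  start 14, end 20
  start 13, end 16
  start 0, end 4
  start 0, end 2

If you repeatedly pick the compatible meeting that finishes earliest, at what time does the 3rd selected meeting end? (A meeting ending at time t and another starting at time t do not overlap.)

21

Order by finish time; keep every interval that doesn't clash with the previous kept one.
Sorted by end: (0,2)  (0,4)  (1,9)  (13,16)  (14,20)  (19,21)  (17,23)
take (0,2); take (13,16); take (19,21); skip (17,23).
Selected: (0,2) (13,16) (19,21)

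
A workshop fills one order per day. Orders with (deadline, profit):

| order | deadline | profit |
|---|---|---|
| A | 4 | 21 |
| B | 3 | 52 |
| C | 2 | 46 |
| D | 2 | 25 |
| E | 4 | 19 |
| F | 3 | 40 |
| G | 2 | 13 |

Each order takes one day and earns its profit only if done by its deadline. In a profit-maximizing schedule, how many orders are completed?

4

Take jobs in profit order; each goes to the latest open slot no later than its deadline.
Profit order: B=52 C=46 F=40 D=25 A=21 E=19 G=13
Assign: B→slot 3, C→slot 2, F→slot 1, D skipped, A→slot 4, E skipped, G skipped.
Slots: [1:F] [2:C] [3:B] [4:A]
4 of 7 scheduled.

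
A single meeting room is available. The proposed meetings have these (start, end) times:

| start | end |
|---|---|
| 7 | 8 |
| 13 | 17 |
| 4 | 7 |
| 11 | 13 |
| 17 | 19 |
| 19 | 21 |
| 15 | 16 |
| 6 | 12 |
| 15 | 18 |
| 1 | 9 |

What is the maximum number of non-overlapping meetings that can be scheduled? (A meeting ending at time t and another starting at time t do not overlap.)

6

Order by finish time; keep every interval that doesn't clash with the previous kept one.
Sorted by end: (4,7)  (7,8)  (1,9)  (6,12)  (11,13)  (15,16)  (13,17)  (15,18)  (17,19)  (19,21)
take (4,7); take (7,8); skip (1,9); skip (6,12); take (11,13); take (15,16); skip (13,17); skip (15,18); take (17,19); take (19,21).
Selected 6 meetings.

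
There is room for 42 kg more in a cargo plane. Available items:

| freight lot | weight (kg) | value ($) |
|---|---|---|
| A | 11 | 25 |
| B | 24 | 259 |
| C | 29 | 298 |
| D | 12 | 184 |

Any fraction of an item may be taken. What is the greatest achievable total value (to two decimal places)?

504.66

Order: D (184/12=15.33) > B (259/24=10.79) > C (298/29=10.28) > A (25/11=2.27)
Fill: take D (12 @ 184) → take B (24 @ 259) → take 6/29 of C → 61.66; 42/42 used.
Total value = 504.66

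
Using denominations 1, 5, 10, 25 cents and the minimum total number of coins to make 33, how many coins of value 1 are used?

33 − 1×25→8 − 1×5→3 − 3×1→0
Count of 1: 3

3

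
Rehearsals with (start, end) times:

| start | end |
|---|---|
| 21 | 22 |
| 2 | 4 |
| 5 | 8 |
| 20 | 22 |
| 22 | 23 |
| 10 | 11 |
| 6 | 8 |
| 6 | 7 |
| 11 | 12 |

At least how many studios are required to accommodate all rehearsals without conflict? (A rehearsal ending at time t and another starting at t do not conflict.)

3

The answer is the maximum number of intervals overlapping at any instant.
starts: [2, 5, 6, 6, 10, 11, 20, 21, 22]
ends:   [4, 7, 8, 8, 11, 12, 22, 22, 23]
s2→1 e4→0 s5→1 s6→2 s6→3  — peak 3.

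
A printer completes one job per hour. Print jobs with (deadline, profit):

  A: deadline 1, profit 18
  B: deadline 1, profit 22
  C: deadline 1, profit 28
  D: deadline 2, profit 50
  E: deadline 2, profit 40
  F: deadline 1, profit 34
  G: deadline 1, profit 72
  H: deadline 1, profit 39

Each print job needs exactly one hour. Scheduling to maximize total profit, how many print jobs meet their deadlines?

2

Take jobs in profit order; each goes to the latest open slot no later than its deadline.
Profit order: G=72 D=50 E=40 H=39 F=34 C=28 B=22 A=18
Assign: G→slot 1, D→slot 2, E skipped, H skipped, F skipped, C skipped, B skipped, A skipped.
Slots: [1:G] [2:D]
2 of 8 scheduled.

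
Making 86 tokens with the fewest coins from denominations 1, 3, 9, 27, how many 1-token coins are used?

86 − 3×27→5 − 1×3→2 − 2×1→0
Count of 1: 2

2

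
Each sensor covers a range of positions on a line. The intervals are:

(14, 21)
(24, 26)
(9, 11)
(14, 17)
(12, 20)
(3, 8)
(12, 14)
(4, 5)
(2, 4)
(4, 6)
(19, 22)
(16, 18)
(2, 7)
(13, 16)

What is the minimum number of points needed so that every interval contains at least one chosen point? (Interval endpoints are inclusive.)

6

Process intervals by earliest right end; each time one isn't hit yet, stab at its right endpoint.
By right end: [2,4]  [4,5]  [4,6]  [2,7]  [3,8]  [9,11]  [12,14]  [13,16]  [14,17]  [16,18]  [12,20]  [14,21]  [19,22]  [24,26]
[2,4] uncovered → point at 4; [9,11] uncovered → point at 11; [12,14] uncovered → point at 14; [16,18] uncovered → point at 18; [19,22] uncovered → point at 22; [24,26] uncovered → point at 26.
Points: 4, 11, 14, 18, 22, 26 (6 total).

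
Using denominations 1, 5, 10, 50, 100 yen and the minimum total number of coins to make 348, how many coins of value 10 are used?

348 − 3×100→48 − 4×10→8 − 1×5→3 − 3×1→0
Count of 10: 4

4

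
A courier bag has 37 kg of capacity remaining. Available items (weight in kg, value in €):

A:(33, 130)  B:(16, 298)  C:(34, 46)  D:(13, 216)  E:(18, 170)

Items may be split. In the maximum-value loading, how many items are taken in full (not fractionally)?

2

Ratios (sorted): B 18.62, D 16.62, E 9.44, A 3.94, C 1.35
take B (16 @ 298); take D (13 @ 216); take 8/18 of E → 75.56. Capacity used 37/37.
2 item(s) taken whole; one partial (take 8/18 of E).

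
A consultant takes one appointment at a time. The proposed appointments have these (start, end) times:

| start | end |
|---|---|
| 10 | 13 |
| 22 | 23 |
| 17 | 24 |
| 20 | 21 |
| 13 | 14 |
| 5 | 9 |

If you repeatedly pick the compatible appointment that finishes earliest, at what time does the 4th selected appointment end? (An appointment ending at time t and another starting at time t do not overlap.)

21

Greedy by earliest finish: after sorting by end time, pick each interval compatible with the last pick.
By end time: (5,9), (10,13), (13,14), (20,21), (22,23), (17,24).
Pick (5,9); next start ≥ 9 → (10,13); next start ≥ 13 → (13,14); next start ≥ 14 → (20,21); next start ≥ 21 → (22,23).
Selected: (5,9) (10,13) (13,14) (20,21) (22,23)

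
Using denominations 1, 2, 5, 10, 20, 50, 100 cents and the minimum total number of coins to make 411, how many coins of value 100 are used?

4

411 = 4×100 + 1×10 + 1×1
Count of 100: 4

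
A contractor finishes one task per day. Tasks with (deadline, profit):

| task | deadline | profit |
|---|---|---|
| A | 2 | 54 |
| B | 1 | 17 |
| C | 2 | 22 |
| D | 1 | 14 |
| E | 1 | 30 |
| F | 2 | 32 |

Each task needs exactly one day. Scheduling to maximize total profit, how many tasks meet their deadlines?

2

Sort by profit descending; place each in the latest free slot ≤ its deadline.
Profit order: A=54 F=32 E=30 C=22 B=17 D=14
Assign: A→slot 2, F→slot 1, E skipped, C skipped, B skipped, D skipped.
Slots: [1:F] [2:A]
2 of 6 scheduled.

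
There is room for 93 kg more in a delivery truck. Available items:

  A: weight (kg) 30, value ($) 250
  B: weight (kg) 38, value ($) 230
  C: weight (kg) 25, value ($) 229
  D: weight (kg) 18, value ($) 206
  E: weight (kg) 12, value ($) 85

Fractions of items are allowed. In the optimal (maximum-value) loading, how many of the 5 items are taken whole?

Sort by value per unit weight and fill in that order.
Order: D (206/18=11.44) > C (229/25=9.16) > A (250/30=8.33) > E (85/12=7.08) > B (230/38=6.05)
Fill: take D (18 @ 206) → take C (25 @ 229) → take A (30 @ 250) → take E (12 @ 85) → take 8/38 of B → 48.42; 93/93 used.
4 item(s) taken whole; one partial (take 8/38 of B).

4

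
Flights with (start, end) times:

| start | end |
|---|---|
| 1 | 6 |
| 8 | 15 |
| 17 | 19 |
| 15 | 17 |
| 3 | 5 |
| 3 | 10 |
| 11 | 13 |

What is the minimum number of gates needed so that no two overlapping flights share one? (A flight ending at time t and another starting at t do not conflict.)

3

Count concurrent intervals with a sweep; the peak is the room count.
starts: [1, 3, 3, 8, 11, 15, 17]
ends:   [5, 6, 10, 13, 15, 17, 19]
s1→1 s3→2 s3→3  — peak 3.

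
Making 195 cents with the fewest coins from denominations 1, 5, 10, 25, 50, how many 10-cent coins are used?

195 − 3×50→45 − 1×25→20 − 2×10→0
Count of 10: 2

2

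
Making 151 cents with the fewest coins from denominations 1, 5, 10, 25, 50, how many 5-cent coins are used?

0

Greedy: take as many of the largest coin as possible, then repeat with the remainder.
151 = 3×50 + 1×1
Count of 5: 0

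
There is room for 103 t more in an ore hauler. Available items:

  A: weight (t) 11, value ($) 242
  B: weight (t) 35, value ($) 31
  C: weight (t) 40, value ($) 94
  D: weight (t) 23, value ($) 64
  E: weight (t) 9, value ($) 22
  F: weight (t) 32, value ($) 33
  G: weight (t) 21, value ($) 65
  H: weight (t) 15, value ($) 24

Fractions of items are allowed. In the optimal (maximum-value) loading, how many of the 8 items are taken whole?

4

Greedy by value/weight ratio, highest first.
Order: A (242/11=22.00) > G (65/21=3.10) > D (64/23=2.78) > E (22/9=2.44) > C (94/40=2.35) > H (24/15=1.60) > F (33/32=1.03) > B (31/35=0.89)
Fill: take A (11 @ 242) → take G (21 @ 65) → take D (23 @ 64) → take E (9 @ 22) → take 39/40 of C → 91.65; 103/103 used.
4 item(s) taken whole; one partial (take 39/40 of C).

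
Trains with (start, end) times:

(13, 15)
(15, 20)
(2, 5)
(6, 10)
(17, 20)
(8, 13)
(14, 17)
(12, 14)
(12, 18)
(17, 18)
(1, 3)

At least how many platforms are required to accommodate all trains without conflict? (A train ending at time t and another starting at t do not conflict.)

The answer is the maximum number of intervals overlapping at any instant.
Events (time:±→running): 1:+→1 2:+→2 3:-→1 5:-→0 6:+→1 8:+→2 10:-→1 12:+→2 12:+→3 13:-→2 13:+→3 14:-→2 14:+→3 15:-→2 15:+→3 17:-→2 17:+→3 17:+→4 … peak 4.

4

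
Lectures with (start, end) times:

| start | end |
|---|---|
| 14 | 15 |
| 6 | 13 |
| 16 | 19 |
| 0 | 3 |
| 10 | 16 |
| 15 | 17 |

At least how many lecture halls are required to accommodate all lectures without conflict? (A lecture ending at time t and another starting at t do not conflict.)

2

The answer is the maximum number of intervals overlapping at any instant.
Events (time:±→running): 0:+→1 3:-→0 6:+→1 10:+→2 … peak 2.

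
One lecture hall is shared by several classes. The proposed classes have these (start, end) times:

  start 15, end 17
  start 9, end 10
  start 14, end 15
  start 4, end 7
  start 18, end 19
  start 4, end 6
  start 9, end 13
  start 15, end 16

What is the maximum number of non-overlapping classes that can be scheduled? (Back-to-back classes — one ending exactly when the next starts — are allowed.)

5

Sort by end time and greedily take each interval whose start is ≥ the last chosen end.
Sorted by end: (4,6)  (4,7)  (9,10)  (9,13)  (14,15)  (15,16)  (15,17)  (18,19)
take (4,6); skip (4,7); take (9,10); take (14,15); take (15,16); skip (15,17); take (18,19).
Selected 5 classes.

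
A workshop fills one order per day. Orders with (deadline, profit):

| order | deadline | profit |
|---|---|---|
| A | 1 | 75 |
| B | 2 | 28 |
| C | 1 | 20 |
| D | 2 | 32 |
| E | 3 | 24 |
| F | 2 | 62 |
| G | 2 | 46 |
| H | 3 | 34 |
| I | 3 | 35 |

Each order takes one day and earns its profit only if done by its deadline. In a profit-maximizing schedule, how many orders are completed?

By profit: A(d1,75), F(d2,62), G(d2,46), I(d3,35), H(d3,34), D(d2,32), B(d2,28), E(d3,24), C(d1,20)
A→slot 1; F→slot 2; G skipped; I→slot 3; H skipped; D skipped; B skipped; E skipped; C skipped.
3 of 9 scheduled.

3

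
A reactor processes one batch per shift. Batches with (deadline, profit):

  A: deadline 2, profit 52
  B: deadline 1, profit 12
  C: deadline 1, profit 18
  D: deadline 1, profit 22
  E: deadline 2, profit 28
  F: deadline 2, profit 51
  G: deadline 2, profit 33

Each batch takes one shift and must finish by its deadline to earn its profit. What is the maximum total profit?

Sort by profit descending; place each in the latest free slot ≤ its deadline.
Profit order: A=52 F=51 G=33 E=28 D=22 C=18 B=12
Assign: A→slot 2, F→slot 1, G skipped, E skipped, D skipped, C skipped, B skipped.
Slots: [1:F] [2:A]
Profit = 51 + 52 = 103

103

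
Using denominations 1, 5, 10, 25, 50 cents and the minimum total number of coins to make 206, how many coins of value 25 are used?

Greedy: take as many of the largest coin as possible, then repeat with the remainder.
206 − 4×50→6 − 1×5→1 − 1×1→0
Count of 25: 0

0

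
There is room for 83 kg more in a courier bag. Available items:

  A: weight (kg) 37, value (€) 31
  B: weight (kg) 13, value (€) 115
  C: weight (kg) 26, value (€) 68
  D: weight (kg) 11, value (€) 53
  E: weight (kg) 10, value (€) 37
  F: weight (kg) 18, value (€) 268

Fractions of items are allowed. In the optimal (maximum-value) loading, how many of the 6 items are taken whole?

Sort by value per unit weight and fill in that order.
Ratios (sorted): F 14.89, B 8.85, D 4.82, E 3.70, C 2.62, A 0.84
take F (18 @ 268); take B (13 @ 115); take D (11 @ 53); take E (10 @ 37); take C (26 @ 68); take 5/37 of A → 4.19. Capacity used 83/83.
5 item(s) taken whole; one partial (take 5/37 of A).

5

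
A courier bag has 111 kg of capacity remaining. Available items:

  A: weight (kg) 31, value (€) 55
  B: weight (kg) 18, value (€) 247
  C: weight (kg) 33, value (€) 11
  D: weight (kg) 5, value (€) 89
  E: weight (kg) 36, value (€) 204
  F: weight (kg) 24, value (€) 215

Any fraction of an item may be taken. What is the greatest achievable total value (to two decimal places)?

804.68

Sort by value per unit weight and fill in that order.
Ratios (sorted): D 17.80, B 13.72, F 8.96, E 5.67, A 1.77, C 0.33
take D (5 @ 89); take B (18 @ 247); take F (24 @ 215); take E (36 @ 204); take 28/31 of A → 49.68. Capacity used 111/111.
Total value = 804.68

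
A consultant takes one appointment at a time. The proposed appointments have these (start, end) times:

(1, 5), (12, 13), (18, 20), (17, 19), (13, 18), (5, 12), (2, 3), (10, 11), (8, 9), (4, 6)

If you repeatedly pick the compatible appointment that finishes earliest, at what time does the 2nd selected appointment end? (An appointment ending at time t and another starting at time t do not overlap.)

Sort by end time and greedily take each interval whose start is ≥ the last chosen end.
By end time: (2,3), (1,5), (4,6), (8,9), (10,11), (5,12), (12,13), (13,18), (17,19), (18,20).
Pick (2,3); next start ≥ 3 → (4,6); next start ≥ 6 → (8,9); next start ≥ 9 → (10,11); next start ≥ 11 → (12,13); next start ≥ 13 → (13,18); next start ≥ 18 → (18,20).
Selected: (2,3) (4,6) (8,9) (10,11) (12,13) (13,18) (18,20)

6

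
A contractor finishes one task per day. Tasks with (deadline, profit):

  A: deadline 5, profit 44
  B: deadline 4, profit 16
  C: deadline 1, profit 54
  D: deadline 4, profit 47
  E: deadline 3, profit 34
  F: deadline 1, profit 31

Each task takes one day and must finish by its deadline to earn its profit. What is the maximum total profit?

Take jobs in profit order; each goes to the latest open slot no later than its deadline.
Profit order: C=54 D=47 A=44 E=34 F=31 B=16
Assign: C→slot 1, D→slot 4, A→slot 5, E→slot 3, F skipped, B→slot 2.
Slots: [1:C] [2:B] [3:E] [4:D] [5:A]
Profit = 54 + 16 + 34 + 47 + 44 = 195

195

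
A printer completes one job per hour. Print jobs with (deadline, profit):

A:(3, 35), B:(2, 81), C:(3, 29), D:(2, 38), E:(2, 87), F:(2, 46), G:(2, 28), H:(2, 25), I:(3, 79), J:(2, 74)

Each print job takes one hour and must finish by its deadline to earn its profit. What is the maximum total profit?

Sort by profit descending; place each in the latest free slot ≤ its deadline.
By profit: E(d2,87), B(d2,81), I(d3,79), J(d2,74), F(d2,46), D(d2,38), A(d3,35), C(d3,29), G(d2,28), H(d2,25)
E→slot 2; B→slot 1; I→slot 3; J skipped; F skipped; D skipped; A skipped; C skipped; G skipped; H skipped.
Profit = 81 + 87 + 79 = 247

247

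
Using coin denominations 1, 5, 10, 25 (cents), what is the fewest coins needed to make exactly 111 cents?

Use the largest denomination that fits, subtract, and repeat.
111 − 4×25→11 − 1×10→1 − 1×1→0
Total coins = 4 + 1 + 1 = 6

6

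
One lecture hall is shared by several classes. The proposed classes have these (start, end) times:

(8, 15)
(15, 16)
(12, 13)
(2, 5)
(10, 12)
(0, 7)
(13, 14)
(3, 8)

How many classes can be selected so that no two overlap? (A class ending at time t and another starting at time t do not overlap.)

By end time: (2,5), (0,7), (3,8), (10,12), (12,13), (13,14), (8,15), (15,16).
Pick (2,5); next start ≥ 5 → (10,12); next start ≥ 12 → (12,13); next start ≥ 13 → (13,14); next start ≥ 14 → (15,16).
Selected 5 classes.

5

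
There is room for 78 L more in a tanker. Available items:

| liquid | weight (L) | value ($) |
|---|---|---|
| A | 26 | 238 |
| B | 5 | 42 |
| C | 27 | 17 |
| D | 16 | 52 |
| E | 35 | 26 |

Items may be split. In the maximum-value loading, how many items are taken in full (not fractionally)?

3

Greedy by value/weight ratio, highest first.
Order: A (238/26=9.15) > B (42/5=8.40) > D (52/16=3.25) > E (26/35=0.74) > C (17/27=0.63)
Fill: take A (26 @ 238) → take B (5 @ 42) → take D (16 @ 52) → take 31/35 of E → 23.03; 78/78 used.
3 item(s) taken whole; one partial (take 31/35 of E).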